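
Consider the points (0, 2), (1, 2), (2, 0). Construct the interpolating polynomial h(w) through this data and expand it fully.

h(w) = -w^2 + w + 2

Build the Lagrange basis polynomials:
L_0(w) = (w - 1)(w - 2) / [2] = (1/2)w^2 - (3/2)w + 1
L_1(w) = w(w - 2) / [-1] = -w^2 + 2w
L_2(w) = w(w - 1) / [2] = (1/2)w^2 - (1/2)w
h(w) = 2·L_0 + 2·L_1 + 0·L_2
  2·L_0(w) = w^2 - 3w + 2
  2·L_1(w) = -2w^2 + 4w
  0·L_2(w) = 0
Adding term by term: -w^2 + w + 2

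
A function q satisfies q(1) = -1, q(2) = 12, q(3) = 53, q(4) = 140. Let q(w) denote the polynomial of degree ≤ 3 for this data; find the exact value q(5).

Evaluate each Lagrange basis at w = 5:
L_0(5) = (3)·(2)·(1)/[(-1)·(-2)·(-3)] = -1
L_1(5) = (4)·(2)·(1)/[(1)·(-1)·(-2)] = 4
L_2(5) = (4)·(3)·(1)/[(2)·(1)·(-1)] = -6
L_3(5) = (4)·(3)·(2)/[(3)·(2)·(1)] = 4
Sum: (-1)·(-1) + 12·(4) + 53·(-6) + 140·(4) = 291

291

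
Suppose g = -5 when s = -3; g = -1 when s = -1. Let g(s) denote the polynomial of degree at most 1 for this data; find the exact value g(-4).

L_0(-4) = (-3)/[(-2)] = 3/2
L_1(-4) = (-1)/[(2)] = -1/2
Sum: (-5)·(3/2) + (-1)·(-1/2) = -7

-7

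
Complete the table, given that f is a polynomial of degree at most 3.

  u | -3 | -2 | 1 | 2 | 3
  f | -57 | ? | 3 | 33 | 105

-15

The 4 known values determine f uniquely (degree ≤ 3).
Evaluate each Lagrange basis at u = -2:
L_0(-2) = (-3)·(-4)·(-5)/[(-4)·(-5)·(-6)] = 1/2
L_1(-2) = (1)·(-4)·(-5)/[(4)·(-1)·(-2)] = 5/2
L_2(-2) = (1)·(-3)·(-5)/[(5)·(1)·(-1)] = -3
L_3(-2) = (1)·(-3)·(-4)/[(6)·(2)·(1)] = 1
Sum: (-57)·(1/2) + 3·(5/2) + 33·(-3) + 105·(1) = -15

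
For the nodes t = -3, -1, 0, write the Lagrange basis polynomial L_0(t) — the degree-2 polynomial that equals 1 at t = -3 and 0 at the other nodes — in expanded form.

L_0(t) = (1/6)t^2 + (1/6)t

L_0(t) = (t + 1)t / [(-2)·(-3)]
       = (t^2 + t) / (6)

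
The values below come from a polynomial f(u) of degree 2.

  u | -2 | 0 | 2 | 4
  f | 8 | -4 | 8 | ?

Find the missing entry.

The 3 known values determine f uniquely (degree ≤ 2).
L_0(4) = (4)·(2)/[(-2)·(-4)] = 1
L_1(4) = (6)·(2)/[(2)·(-2)] = -3
L_2(4) = (6)·(4)/[(4)·(2)] = 3
Sum: 8·(1) + (-4)·(-3) + 8·(3) = 44

44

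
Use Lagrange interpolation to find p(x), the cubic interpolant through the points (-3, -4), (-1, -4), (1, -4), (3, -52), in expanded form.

Build the Lagrange basis polynomials:
L_0(x) = (x + 1)(x - 1)(x - 3) / [-48] = -(1/48)x^3 + (1/16)x^2 + (1/48)x - 1/16
L_1(x) = (x + 3)(x - 1)(x - 3) / [16] = (1/16)x^3 - (1/16)x^2 - (9/16)x + 9/16
L_2(x) = (x + 3)(x + 1)(x - 3) / [-16] = -(1/16)x^3 - (1/16)x^2 + (9/16)x + 9/16
L_3(x) = (x + 3)(x + 1)(x - 1) / [48] = (1/48)x^3 + (1/16)x^2 - (1/48)x - 1/16
p(x) = (-4)·L_0 + (-4)·L_1 + (-4)·L_2 + (-52)·L_3
  (-4)·L_0(x) = (1/12)x^3 - (1/4)x^2 - (1/12)x + 1/4
  (-4)·L_1(x) = -(1/4)x^3 + (1/4)x^2 + (9/4)x - 9/4
  (-4)·L_2(x) = (1/4)x^3 + (1/4)x^2 - (9/4)x - 9/4
  (-52)·L_3(x) = -(13/12)x^3 - (13/4)x^2 + (13/12)x + 13/4
Adding term by term: -x^3 - 3x^2 + x - 1

p(x) = -x^3 - 3x^2 + x - 1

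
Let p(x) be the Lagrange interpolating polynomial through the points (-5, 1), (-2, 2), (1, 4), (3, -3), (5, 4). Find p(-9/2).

-5759/2688

Evaluate each Lagrange basis at x = -9/2:
L_0(-9/2) = (-5/2)·(-11/2)·(-15/2)·(-19/2)/[(-3)·(-6)·(-8)·(-10)] = 1045/1536
L_1(-9/2) = (1/2)·(-11/2)·(-15/2)·(-19/2)/[(3)·(-3)·(-5)·(-7)] = 209/336
L_2(-9/2) = (1/2)·(-5/2)·(-15/2)·(-19/2)/[(6)·(3)·(-2)·(-4)] = -475/768
L_3(-9/2) = (1/2)·(-5/2)·(-11/2)·(-19/2)/[(8)·(5)·(2)·(-2)] = 209/512
L_4(-9/2) = (1/2)·(-5/2)·(-11/2)·(-15/2)/[(10)·(7)·(4)·(2)] = -165/1792
Sum: 1·(1045/1536) + 2·(209/336) + 4·(-475/768) + (-3)·(209/512) + 4·(-165/1792) = -5759/2688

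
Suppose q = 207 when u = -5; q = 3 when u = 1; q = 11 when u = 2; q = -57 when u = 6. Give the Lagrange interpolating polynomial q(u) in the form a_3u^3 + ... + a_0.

Build the Lagrange basis polynomials:
L_0(u) = (u - 1)(u - 2)(u - 6) / [-462] = -(1/462)u^3 + (3/154)u^2 - (10/231)u + 2/77
L_1(u) = (u + 5)(u - 2)(u - 6) / [30] = (1/30)u^3 - (1/10)u^2 - (14/15)u + 2
L_2(u) = (u + 5)(u - 1)(u - 6) / [-28] = -(1/28)u^3 + (1/14)u^2 + (29/28)u - 15/14
L_3(u) = (u + 5)(u - 1)(u - 2) / [220] = (1/220)u^3 + (1/110)u^2 - (13/220)u + 1/22
q(u) = 207·L_0 + 3·L_1 + 11·L_2 + (-57)·L_3
  207·L_0(u) = -(69/154)u^3 + (621/154)u^2 - (690/77)u + 414/77
  3·L_1(u) = (1/10)u^3 - (3/10)u^2 - (14/5)u + 6
  11·L_2(u) = -(11/28)u^3 + (11/14)u^2 + (319/28)u - 165/14
  (-57)·L_3(u) = -(57/220)u^3 - (57/110)u^2 + (741/220)u - 57/22
Adding term by term: -u^3 + 4u^2 + 3u - 3

q(u) = -u^3 + 4u^2 + 3u - 3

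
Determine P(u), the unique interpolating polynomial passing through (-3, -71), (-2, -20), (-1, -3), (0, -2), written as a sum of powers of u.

P(u) = 3u^3 + u^2 - u - 2

L_0(u) = (u + 2)(u + 1)u / [-6] = -(1/6)u^3 - (1/2)u^2 - (1/3)u
L_1(u) = (u + 3)(u + 1)u / [2] = (1/2)u^3 + 2u^2 + (3/2)u
L_2(u) = (u + 3)(u + 2)u / [-2] = -(1/2)u^3 - (5/2)u^2 - 3u
L_3(u) = (u + 3)(u + 2)(u + 1) / [6] = (1/6)u^3 + u^2 + (11/6)u + 1
P(u) = (-71)·L_0 + (-20)·L_1 + (-3)·L_2 + (-2)·L_3
  (-71)·L_0(u) = (71/6)u^3 + (71/2)u^2 + (71/3)u
  (-20)·L_1(u) = -10u^3 - 40u^2 - 30u
  (-3)·L_2(u) = (3/2)u^3 + (15/2)u^2 + 9u
  (-2)·L_3(u) = -(1/3)u^3 - 2u^2 - (11/3)u - 2
Adding term by term: 3u^3 + u^2 - u - 2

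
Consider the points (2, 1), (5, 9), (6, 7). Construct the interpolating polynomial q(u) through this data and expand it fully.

Newton's divided differences:
q[2,5] = (9 - 1) / (5 - 2) = 8/3
q[5,6] = (7 - 9) / (6 - 5) = -2
q[2,5,6] = (-2 - 8/3) / (6 - 2) = -7/6
q(u) = 1 + (8/3)·(u - 2) + (-7/6)·(u - 2)(u - 5)
Expanding: q(u) = -(7/6)u^2 + (65/6)u - 16

q(u) = -(7/6)u^2 + (65/6)u - 16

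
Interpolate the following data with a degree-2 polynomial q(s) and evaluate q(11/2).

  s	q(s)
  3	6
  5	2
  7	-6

Using Newton's divided-difference form:
q[3,5] = (2 - 6) / (5 - 3) = -2
q[5,7] = (-6 - 2) / (7 - 5) = -4
q[3,5,7] = (-4 - (-2)) / (7 - 3) = -1/2
q(11/2) = 6 + (-2)·(5/2) + (-1/2)·(5/2)·(1/2) = 3/8

3/8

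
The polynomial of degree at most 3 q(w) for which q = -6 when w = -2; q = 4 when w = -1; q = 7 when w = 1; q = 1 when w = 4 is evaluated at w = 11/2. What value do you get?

71/8

L_0(11/2) = (13/2)·(9/2)·(3/2)/[(-1)·(-3)·(-6)] = -39/16
L_1(11/2) = (15/2)·(9/2)·(3/2)/[(1)·(-2)·(-5)] = 81/16
L_2(11/2) = (15/2)·(13/2)·(3/2)/[(3)·(2)·(-3)] = -65/16
L_3(11/2) = (15/2)·(13/2)·(9/2)/[(6)·(5)·(3)] = 39/16
Sum: (-6)·(-39/16) + 4·(81/16) + 7·(-65/16) + 1·(39/16) = 71/8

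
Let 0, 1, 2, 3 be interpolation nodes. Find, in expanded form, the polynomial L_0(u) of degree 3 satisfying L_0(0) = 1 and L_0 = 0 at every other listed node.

L_0(u) = (u - 1)(u - 2)(u - 3) / [(-1)·(-2)·(-3)]
       = (u^3 - 6u^2 + 11u - 6) / (-6)

L_0(u) = -(1/6)u^3 + u^2 - (11/6)u + 1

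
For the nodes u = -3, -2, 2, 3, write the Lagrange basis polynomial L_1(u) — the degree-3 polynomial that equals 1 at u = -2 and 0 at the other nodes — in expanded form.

L_1(u) = (u + 3)(u - 2)(u - 3) / [(1)·(-4)·(-5)]
       = (u^3 - 2u^2 - 9u + 18) / (20)

L_1(u) = (1/20)u^3 - (1/10)u^2 - (9/20)u + 9/10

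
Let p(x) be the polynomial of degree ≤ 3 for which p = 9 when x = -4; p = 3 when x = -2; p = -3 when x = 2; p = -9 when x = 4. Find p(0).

0

Using Newton's divided-difference form:
p[-4,-2] = (3 - 9) / (-2 - (-4)) = -3
p[-2,2] = (-3 - 3) / (2 - (-2)) = -3/2
p[2,4] = (-9 - (-3)) / (4 - 2) = -3
p[-4,-2,2] = (-3/2 - (-3)) / (2 - (-4)) = 1/4
p[-2,2,4] = (-3 - (-3/2)) / (4 - (-2)) = -1/4
p[-4,-2,2,4] = (-1/4 - 1/4) / (4 - (-4)) = -1/16
p(0) = 9 + (-3)·(4) + (1/4)·(4)·(2) + (-1/16)·(4)·(2)·(-2) = 0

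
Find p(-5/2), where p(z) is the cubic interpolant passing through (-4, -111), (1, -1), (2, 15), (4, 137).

Evaluate each Lagrange basis at z = -5/2:
L_0(-5/2) = (-7/2)·(-9/2)·(-13/2)/[(-5)·(-6)·(-8)] = 273/640
L_1(-5/2) = (3/2)·(-9/2)·(-13/2)/[(5)·(-1)·(-3)] = 117/40
L_2(-5/2) = (3/2)·(-7/2)·(-13/2)/[(6)·(1)·(-2)] = -91/32
L_3(-5/2) = (3/2)·(-7/2)·(-9/2)/[(8)·(3)·(2)] = 63/128
Sum: (-111)·(273/640) + (-1)·(117/40) + 15·(-91/32) + 137·(63/128) = -51/2

-51/2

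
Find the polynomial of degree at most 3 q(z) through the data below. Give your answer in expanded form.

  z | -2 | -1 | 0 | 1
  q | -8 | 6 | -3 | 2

q(z) = (37/6)z^3 + 7z^2 - (49/6)z - 3

Newton's divided differences:
q[-2,-1] = (6 - (-8)) / (-1 - (-2)) = 14
q[-1,0] = (-3 - 6) / (0 - (-1)) = -9
q[0,1] = (2 - (-3)) / (1 - 0) = 5
q[-2,-1,0] = (-9 - 14) / (0 - (-2)) = -23/2
q[-1,0,1] = (5 - (-9)) / (1 - (-1)) = 7
q[-2,-1,0,1] = (7 - (-23/2)) / (1 - (-2)) = 37/6
q(z) = -8 + 14·(z + 2) + (-23/2)·(z + 2)(z + 1) + (37/6)·(z + 2)(z + 1)z
Expanding: q(z) = (37/6)z^3 + 7z^2 - (49/6)z - 3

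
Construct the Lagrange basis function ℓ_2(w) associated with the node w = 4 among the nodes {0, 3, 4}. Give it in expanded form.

ℓ_2(w) = w(w - 3) / [(4)·(1)]
       = (w^2 - 3w) / (4)

ℓ_2(w) = (1/4)w^2 - (3/4)w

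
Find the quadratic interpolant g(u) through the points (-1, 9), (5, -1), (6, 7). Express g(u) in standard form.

g(u) = (29/21)u^2 - (151/21)u + 3/7

Build the Lagrange basis polynomials:
L_0(u) = (u - 5)(u - 6) / [42] = (1/42)u^2 - (11/42)u + 5/7
L_1(u) = (u + 1)(u - 6) / [-6] = -(1/6)u^2 + (5/6)u + 1
L_2(u) = (u + 1)(u - 5) / [7] = (1/7)u^2 - (4/7)u - 5/7
g(u) = 9·L_0 + (-1)·L_1 + 7·L_2
  9·L_0(u) = (3/14)u^2 - (33/14)u + 45/7
  (-1)·L_1(u) = (1/6)u^2 - (5/6)u - 1
  7·L_2(u) = u^2 - 4u - 5
Adding term by term: (29/21)u^2 - (151/21)u + 3/7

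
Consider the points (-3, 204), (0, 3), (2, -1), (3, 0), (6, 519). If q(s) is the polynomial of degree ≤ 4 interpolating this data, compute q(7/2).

209/16

L_0(7/2) = (7/2)·(3/2)·(1/2)·(-5/2)/[(-3)·(-5)·(-6)·(-9)] = -7/864
L_1(7/2) = (13/2)·(3/2)·(1/2)·(-5/2)/[(3)·(-2)·(-3)·(-6)] = 65/576
L_2(7/2) = (13/2)·(7/2)·(1/2)·(-5/2)/[(5)·(2)·(-1)·(-4)] = -91/128
L_3(7/2) = (13/2)·(7/2)·(3/2)·(-5/2)/[(6)·(3)·(1)·(-3)] = 455/288
L_4(7/2) = (13/2)·(7/2)·(3/2)·(1/2)/[(9)·(6)·(4)·(3)] = 91/3456
Sum: 204·(-7/864) + 3·(65/576) + (-1)·(-91/128) + 0 + 519·(91/3456) = 209/16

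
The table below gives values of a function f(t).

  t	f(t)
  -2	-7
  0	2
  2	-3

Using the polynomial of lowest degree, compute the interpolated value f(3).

-43/4

L_0(3) = (3)·(1)/[(-2)·(-4)] = 3/8
L_1(3) = (5)·(1)/[(2)·(-2)] = -5/4
L_2(3) = (5)·(3)/[(4)·(2)] = 15/8
Sum: (-7)·(3/8) + 2·(-5/4) + (-3)·(15/8) = -43/4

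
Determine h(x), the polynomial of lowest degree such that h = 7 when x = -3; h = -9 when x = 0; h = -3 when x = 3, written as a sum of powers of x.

h(x) = (11/9)x^2 - (5/3)x - 9

Build the Lagrange basis polynomials:
L_0(x) = x(x - 3) / [18] = (1/18)x^2 - (1/6)x
L_1(x) = (x + 3)(x - 3) / [-9] = -(1/9)x^2 + 1
L_2(x) = (x + 3)x / [18] = (1/18)x^2 + (1/6)x
h(x) = 7·L_0 + (-9)·L_1 + (-3)·L_2
  7·L_0(x) = (7/18)x^2 - (7/6)x
  (-9)·L_1(x) = x^2 - 9
  (-3)·L_2(x) = -(1/6)x^2 - (1/2)x
Adding term by term: (11/9)x^2 - (5/3)x - 9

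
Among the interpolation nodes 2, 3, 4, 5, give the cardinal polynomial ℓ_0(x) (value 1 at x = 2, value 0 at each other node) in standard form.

ℓ_0(x) = -(1/6)x^3 + 2x^2 - (47/6)x + 10

ℓ_0(x) = (x - 3)(x - 4)(x - 5) / [(-1)·(-2)·(-3)]
       = (x^3 - 12x^2 + 47x - 60) / (-6)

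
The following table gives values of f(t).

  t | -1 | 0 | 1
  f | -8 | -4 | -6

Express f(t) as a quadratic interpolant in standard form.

Build the Lagrange basis polynomials:
L_0(t) = t(t - 1) / [2] = (1/2)t^2 - (1/2)t
L_1(t) = (t + 1)(t - 1) / [-1] = -t^2 + 1
L_2(t) = (t + 1)t / [2] = (1/2)t^2 + (1/2)t
f(t) = (-8)·L_0 + (-4)·L_1 + (-6)·L_2
  (-8)·L_0(t) = -4t^2 + 4t
  (-4)·L_1(t) = 4t^2 - 4
  (-6)·L_2(t) = -3t^2 - 3t
Adding term by term: -3t^2 + t - 4

f(t) = -3t^2 + t - 4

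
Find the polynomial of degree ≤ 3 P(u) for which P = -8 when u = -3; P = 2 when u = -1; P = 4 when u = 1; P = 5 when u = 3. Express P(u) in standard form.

L_0(u) = (u + 1)(u - 1)(u - 3) / [-48] = -(1/48)u^3 + (1/16)u^2 + (1/48)u - 1/16
L_1(u) = (u + 3)(u - 1)(u - 3) / [16] = (1/16)u^3 - (1/16)u^2 - (9/16)u + 9/16
L_2(u) = (u + 3)(u + 1)(u - 3) / [-16] = -(1/16)u^3 - (1/16)u^2 + (9/16)u + 9/16
L_3(u) = (u + 3)(u + 1)(u - 1) / [48] = (1/48)u^3 + (1/16)u^2 - (1/48)u - 1/16
P(u) = (-8)·L_0 + 2·L_1 + 4·L_2 + 5·L_3
  (-8)·L_0(u) = (1/6)u^3 - (1/2)u^2 - (1/6)u + 1/2
  2·L_1(u) = (1/8)u^3 - (1/8)u^2 - (9/8)u + 9/8
  4·L_2(u) = -(1/4)u^3 - (1/4)u^2 + (9/4)u + 9/4
  5·L_3(u) = (5/48)u^3 + (5/16)u^2 - (5/48)u - 5/16
Adding term by term: (7/48)u^3 - (9/16)u^2 + (41/48)u + 57/16

P(u) = (7/48)u^3 - (9/16)u^2 + (41/48)u + 57/16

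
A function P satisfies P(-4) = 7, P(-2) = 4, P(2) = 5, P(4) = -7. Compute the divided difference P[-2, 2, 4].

P[-2,2] = (5 - 4) / (2 - (-2)) = 1/4
P[2,4] = (-7 - 5) / (4 - 2) = -6
P[-2,2,4] = (-6 - 1/4) / (4 - (-2)) = -25/24

-25/24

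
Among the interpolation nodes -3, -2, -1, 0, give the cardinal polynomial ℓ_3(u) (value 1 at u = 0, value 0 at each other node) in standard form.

ℓ_3(u) = (1/6)u^3 + u^2 + (11/6)u + 1

ℓ_3(u) = (u + 3)(u + 2)(u + 1) / [(3)·(2)·(1)]
       = (u^3 + 6u^2 + 11u + 6) / (6)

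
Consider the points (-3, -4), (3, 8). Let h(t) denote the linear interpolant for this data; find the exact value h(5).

Evaluate each Lagrange basis at t = 5:
L_0(5) = (2)/[(-6)] = -1/3
L_1(5) = (8)/[(6)] = 4/3
Sum: (-4)·(-1/3) + 8·(4/3) = 12

12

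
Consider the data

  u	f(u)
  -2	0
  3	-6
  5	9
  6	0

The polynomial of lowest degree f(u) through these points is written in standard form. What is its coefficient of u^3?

-59/70

The leading coefficient equals the top divided difference f[-2,3,5,6].
f[-2,3] = (-6 - 0) / (3 - (-2)) = -6/5
f[3,5] = (9 - (-6)) / (5 - 3) = 15/2
f[5,6] = (0 - 9) / (6 - 5) = -9
f[-2,3,5] = (15/2 - (-6/5)) / (5 - (-2)) = 87/70
f[3,5,6] = (-9 - 15/2) / (6 - 3) = -11/2
f[-2,3,5,6] = (-11/2 - 87/70) / (6 - (-2)) = -59/70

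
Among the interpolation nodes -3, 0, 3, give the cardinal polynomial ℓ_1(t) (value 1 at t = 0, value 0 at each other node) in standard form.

ℓ_1(t) = -(1/9)t^2 + 1

ℓ_1(t) = (t + 3)(t - 3) / [(3)·(-3)]
       = (t^2 - 9) / (-9)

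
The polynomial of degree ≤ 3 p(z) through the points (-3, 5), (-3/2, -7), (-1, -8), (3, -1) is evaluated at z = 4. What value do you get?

Evaluate each Lagrange basis at z = 4:
L_0(4) = (11/2)·(5)·(1)/[(-3/2)·(-2)·(-6)] = -55/36
L_1(4) = (7)·(5)·(1)/[(3/2)·(-1/2)·(-9/2)] = 280/27
L_2(4) = (7)·(11/2)·(1)/[(2)·(1/2)·(-4)] = -77/8
L_3(4) = (7)·(11/2)·(5)/[(6)·(9/2)·(4)] = 385/216
Sum: 5·(-55/36) + (-7)·(280/27) + (-8)·(-77/8) + (-1)·(385/216) = -361/72

-361/72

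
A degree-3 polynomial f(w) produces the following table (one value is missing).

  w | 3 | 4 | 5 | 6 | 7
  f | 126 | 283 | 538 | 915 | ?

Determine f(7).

1438

The 4 known values determine f uniquely (degree ≤ 3).
Evaluate each Lagrange basis at w = 7:
L_0(7) = (3)·(2)·(1)/[(-1)·(-2)·(-3)] = -1
L_1(7) = (4)·(2)·(1)/[(1)·(-1)·(-2)] = 4
L_2(7) = (4)·(3)·(1)/[(2)·(1)·(-1)] = -6
L_3(7) = (4)·(3)·(2)/[(3)·(2)·(1)] = 4
Sum: 126·(-1) + 283·(4) + 538·(-6) + 915·(4) = 1438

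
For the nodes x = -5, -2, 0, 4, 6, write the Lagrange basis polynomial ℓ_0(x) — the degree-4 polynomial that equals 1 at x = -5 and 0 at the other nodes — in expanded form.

ℓ_0(x) = (1/1485)x^4 - (8/1485)x^3 + (4/1485)x^2 + (16/495)x

ℓ_0(x) = (x + 2)x(x - 4)(x - 6) / [(-3)·(-5)·(-9)·(-11)]
       = (x^4 - 8x^3 + 4x^2 + 48x) / (1485)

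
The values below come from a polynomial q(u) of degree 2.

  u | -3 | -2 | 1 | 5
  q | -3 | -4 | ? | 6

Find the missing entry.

The 3 known values determine q uniquely (degree ≤ 2).
Evaluate each Lagrange basis at u = 1:
L_0(1) = (3)·(-4)/[(-1)·(-8)] = -3/2
L_1(1) = (4)·(-4)/[(1)·(-7)] = 16/7
L_2(1) = (4)·(3)/[(8)·(7)] = 3/14
Sum: (-3)·(-3/2) + (-4)·(16/7) + 6·(3/14) = -47/14

-47/14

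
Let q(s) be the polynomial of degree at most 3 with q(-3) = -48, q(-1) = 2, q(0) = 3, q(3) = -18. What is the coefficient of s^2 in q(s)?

L_0(s) = (s + 1)s(s - 3) / [-36] = -(1/36)s^3 + (1/18)s^2 + (1/12)s
L_1(s) = (s + 3)s(s - 3) / [8] = (1/8)s^3 - (9/8)s
L_2(s) = (s + 3)(s + 1)(s - 3) / [-9] = -(1/9)s^3 - (1/9)s^2 + s + 1
L_3(s) = (s + 3)(s + 1)s / [72] = (1/72)s^3 + (1/18)s^2 + (1/24)s
q(s) = (-48)·L_0 + 2·L_1 + 3·L_2 + (-18)·L_3
Only the coefficient of s^2 is needed; take it from each L_i and combine:
(-48)·(1/18) + 2·(0) + 3·(-1/9) + (-18)·(1/18) = -4

-4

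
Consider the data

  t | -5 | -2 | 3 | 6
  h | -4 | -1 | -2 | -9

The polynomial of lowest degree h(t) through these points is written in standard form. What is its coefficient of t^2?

-127/660

Build the Lagrange basis polynomials:
L_0(t) = (t + 2)(t - 3)(t - 6) / [-264] = -(1/264)t^3 + (7/264)t^2 - 3/22
L_1(t) = (t + 5)(t - 3)(t - 6) / [120] = (1/120)t^3 - (1/30)t^2 - (9/40)t + 3/4
L_2(t) = (t + 5)(t + 2)(t - 6) / [-120] = -(1/120)t^3 - (1/120)t^2 + (4/15)t + 1/2
L_3(t) = (t + 5)(t + 2)(t - 3) / [264] = (1/264)t^3 + (1/66)t^2 - (1/24)t - 5/44
h(t) = (-4)·L_0 + (-1)·L_1 + (-2)·L_2 + (-9)·L_3
Only the coefficient of t^2 is needed; take it from each L_i and combine:
(-4)·(7/264) + (-1)·(-1/30) + (-2)·(-1/120) + (-9)·(1/66) = -127/660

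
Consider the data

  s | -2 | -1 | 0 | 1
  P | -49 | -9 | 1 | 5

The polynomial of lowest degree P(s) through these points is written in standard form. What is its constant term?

Build the Lagrange basis polynomials:
L_0(s) = (s + 1)s(s - 1) / [-6] = -(1/6)s^3 + (1/6)s
L_1(s) = (s + 2)s(s - 1) / [2] = (1/2)s^3 + (1/2)s^2 - s
L_2(s) = (s + 2)(s + 1)(s - 1) / [-2] = -(1/2)s^3 - s^2 + (1/2)s + 1
L_3(s) = (s + 2)(s + 1)s / [6] = (1/6)s^3 + (1/2)s^2 + (1/3)s
P(s) = (-49)·L_0 + (-9)·L_1 + 1·L_2 + 5·L_3
Only the constant term is needed; take it from each L_i and combine:
(-49)·(0) + (-9)·(0) + 1·(1) + 5·(0) = 1

1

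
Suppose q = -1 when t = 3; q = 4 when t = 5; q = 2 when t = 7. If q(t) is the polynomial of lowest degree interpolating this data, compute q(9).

Using Newton's divided-difference form:
q[3,5] = (4 - (-1)) / (5 - 3) = 5/2
q[5,7] = (2 - 4) / (7 - 5) = -1
q[3,5,7] = (-1 - 5/2) / (7 - 3) = -7/8
q(9) = -1 + (5/2)·(6) + (-7/8)·(6)·(4) = -7

-7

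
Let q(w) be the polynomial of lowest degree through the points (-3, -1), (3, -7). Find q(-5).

1

L_0(-5) = (-8)/[(-6)] = 4/3
L_1(-5) = (-2)/[(6)] = -1/3
Sum: (-1)·(4/3) + (-7)·(-1/3) = 1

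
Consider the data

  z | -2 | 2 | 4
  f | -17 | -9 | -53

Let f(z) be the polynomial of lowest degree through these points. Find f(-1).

-3

L_0(-1) = (-3)·(-5)/[(-4)·(-6)] = 5/8
L_1(-1) = (1)·(-5)/[(4)·(-2)] = 5/8
L_2(-1) = (1)·(-3)/[(6)·(2)] = -1/4
Sum: (-17)·(5/8) + (-9)·(5/8) + (-53)·(-1/4) = -3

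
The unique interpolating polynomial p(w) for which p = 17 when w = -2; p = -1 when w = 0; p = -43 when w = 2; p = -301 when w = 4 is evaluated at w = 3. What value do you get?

Evaluate each Lagrange basis at w = 3:
L_0(3) = (3)·(1)·(-1)/[(-2)·(-4)·(-6)] = 1/16
L_1(3) = (5)·(1)·(-1)/[(2)·(-2)·(-4)] = -5/16
L_2(3) = (5)·(3)·(-1)/[(4)·(2)·(-2)] = 15/16
L_3(3) = (5)·(3)·(1)/[(6)·(4)·(2)] = 5/16
Sum: 17·(1/16) + (-1)·(-5/16) + (-43)·(15/16) + (-301)·(5/16) = -133

-133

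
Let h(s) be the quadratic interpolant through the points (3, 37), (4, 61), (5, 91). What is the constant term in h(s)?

1

Build the Lagrange basis polynomials:
L_0(s) = (s - 4)(s - 5) / [2] = (1/2)s^2 - (9/2)s + 10
L_1(s) = (s - 3)(s - 5) / [-1] = -s^2 + 8s - 15
L_2(s) = (s - 3)(s - 4) / [2] = (1/2)s^2 - (7/2)s + 6
h(s) = 37·L_0 + 61·L_1 + 91·L_2
Only the constant term is needed; take it from each L_i and combine:
37·(10) + 61·(-15) + 91·(6) = 1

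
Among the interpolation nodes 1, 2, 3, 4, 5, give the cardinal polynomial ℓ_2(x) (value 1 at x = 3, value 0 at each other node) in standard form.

ℓ_2(x) = (x - 1)(x - 2)(x - 4)(x - 5) / [(2)·(1)·(-1)·(-2)]
       = (x^4 - 12x^3 + 49x^2 - 78x + 40) / (4)

ℓ_2(x) = (1/4)x^4 - 3x^3 + (49/4)x^2 - (39/2)x + 10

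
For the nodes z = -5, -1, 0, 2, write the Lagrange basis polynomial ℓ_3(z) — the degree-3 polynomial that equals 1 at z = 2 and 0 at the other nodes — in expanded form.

ℓ_3(z) = (1/42)z^3 + (1/7)z^2 + (5/42)z

ℓ_3(z) = (z + 5)(z + 1)z / [(7)·(3)·(2)]
       = (z^3 + 6z^2 + 5z) / (42)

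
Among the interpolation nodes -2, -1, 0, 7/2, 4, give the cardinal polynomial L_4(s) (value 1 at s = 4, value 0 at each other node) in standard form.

L_4(s) = (1/60)s^4 - (1/120)s^3 - (17/120)s^2 - (7/60)s

L_4(s) = (s + 2)(s + 1)s(s - 7/2) / [(6)·(5)·(4)·(1/2)]
       = (s^4 - (1/2)s^3 - (17/2)s^2 - 7s) / (60)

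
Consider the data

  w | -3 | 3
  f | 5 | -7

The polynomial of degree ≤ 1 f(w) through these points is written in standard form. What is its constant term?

-1

L_0(w) = (w - 3) / [-6] = -(1/6)w + 1/2
L_1(w) = (w + 3) / [6] = (1/6)w + 1/2
f(w) = 5·L_0 + (-7)·L_1
Only the constant term is needed; take it from each L_i and combine:
5·(1/2) + (-7)·(1/2) = -1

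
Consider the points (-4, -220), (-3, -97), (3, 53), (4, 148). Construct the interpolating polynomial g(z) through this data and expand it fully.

g(z) = 3z^3 - 2z^2 - 2z - 4

Newton's divided differences:
g[-4,-3] = (-97 - (-220)) / (-3 - (-4)) = 123
g[-3,3] = (53 - (-97)) / (3 - (-3)) = 25
g[3,4] = (148 - 53) / (4 - 3) = 95
g[-4,-3,3] = (25 - 123) / (3 - (-4)) = -14
g[-3,3,4] = (95 - 25) / (4 - (-3)) = 10
g[-4,-3,3,4] = (10 - (-14)) / (4 - (-4)) = 3
g(z) = -220 + 123·(z + 4) + (-14)·(z + 4)(z + 3) + 3·(z + 4)(z + 3)(z - 3)
Expanding: g(z) = 3z^3 - 2z^2 - 2z - 4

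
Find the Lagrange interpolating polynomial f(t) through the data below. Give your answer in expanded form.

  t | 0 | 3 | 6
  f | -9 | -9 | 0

Build the Lagrange basis polynomials:
L_0(t) = (t - 3)(t - 6) / [18] = (1/18)t^2 - (1/2)t + 1
L_1(t) = t(t - 6) / [-9] = -(1/9)t^2 + (2/3)t
L_2(t) = t(t - 3) / [18] = (1/18)t^2 - (1/6)t
f(t) = (-9)·L_0 + (-9)·L_1 + 0·L_2
  (-9)·L_0(t) = -(1/2)t^2 + (9/2)t - 9
  (-9)·L_1(t) = t^2 - 6t
  0·L_2(t) = 0
Adding term by term: (1/2)t^2 - (3/2)t - 9

f(t) = (1/2)t^2 - (3/2)t - 9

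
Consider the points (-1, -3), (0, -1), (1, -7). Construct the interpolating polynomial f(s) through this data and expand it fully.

f(s) = -4s^2 - 2s - 1

Build the Lagrange basis polynomials:
L_0(s) = s(s - 1) / [2] = (1/2)s^2 - (1/2)s
L_1(s) = (s + 1)(s - 1) / [-1] = -s^2 + 1
L_2(s) = (s + 1)s / [2] = (1/2)s^2 + (1/2)s
f(s) = (-3)·L_0 + (-1)·L_1 + (-7)·L_2
  (-3)·L_0(s) = -(3/2)s^2 + (3/2)s
  (-1)·L_1(s) = s^2 - 1
  (-7)·L_2(s) = -(7/2)s^2 - (7/2)s
Adding term by term: -4s^2 - 2s - 1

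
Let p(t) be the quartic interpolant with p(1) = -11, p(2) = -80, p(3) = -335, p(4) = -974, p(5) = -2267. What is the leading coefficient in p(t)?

-3

L_0(t) = (t - 2)(t - 3)(t - 4)(t - 5) / [24] = (1/24)t^4 - (7/12)t^3 + (71/24)t^2 - (77/12)t + 5
L_1(t) = (t - 1)(t - 3)(t - 4)(t - 5) / [-6] = -(1/6)t^4 + (13/6)t^3 - (59/6)t^2 + (107/6)t - 10
L_2(t) = (t - 1)(t - 2)(t - 4)(t - 5) / [4] = (1/4)t^4 - 3t^3 + (49/4)t^2 - (39/2)t + 10
L_3(t) = (t - 1)(t - 2)(t - 3)(t - 5) / [-6] = -(1/6)t^4 + (11/6)t^3 - (41/6)t^2 + (61/6)t - 5
L_4(t) = (t - 1)(t - 2)(t - 3)(t - 4) / [24] = (1/24)t^4 - (5/12)t^3 + (35/24)t^2 - (25/12)t + 1
p(t) = (-11)·L_0 + (-80)·L_1 + (-335)·L_2 + (-974)·L_3 + (-2267)·L_4
Only the coefficient of t^4 is needed; take it from each L_i and combine:
(-11)·(1/24) + (-80)·(-1/6) + (-335)·(1/4) + (-974)·(-1/6) + (-2267)·(1/24) = -3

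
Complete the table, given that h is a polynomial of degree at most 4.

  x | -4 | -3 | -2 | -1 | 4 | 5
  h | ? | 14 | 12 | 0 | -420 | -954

-36

The 5 known values determine h uniquely (degree ≤ 4).
L_0(-4) = (-2)·(-3)·(-8)·(-9)/[(-1)·(-2)·(-7)·(-8)] = 27/7
L_1(-4) = (-1)·(-3)·(-8)·(-9)/[(1)·(-1)·(-6)·(-7)] = -36/7
L_2(-4) = (-1)·(-2)·(-8)·(-9)/[(2)·(1)·(-5)·(-6)] = 12/5
L_3(-4) = (-1)·(-2)·(-3)·(-9)/[(7)·(6)·(5)·(-1)] = -9/35
L_4(-4) = (-1)·(-2)·(-3)·(-8)/[(8)·(7)·(6)·(1)] = 1/7
Sum: 14·(27/7) + 12·(-36/7) + 0 + (-420)·(-9/35) + (-954)·(1/7) = -36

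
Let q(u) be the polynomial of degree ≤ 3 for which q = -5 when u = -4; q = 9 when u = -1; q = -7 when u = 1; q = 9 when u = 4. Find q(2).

Using Newton's divided-difference form:
q[-4,-1] = (9 - (-5)) / (-1 - (-4)) = 14/3
q[-1,1] = (-7 - 9) / (1 - (-1)) = -8
q[1,4] = (9 - (-7)) / (4 - 1) = 16/3
q[-4,-1,1] = (-8 - 14/3) / (1 - (-4)) = -38/15
q[-1,1,4] = (16/3 - (-8)) / (4 - (-1)) = 8/3
q[-4,-1,1,4] = (8/3 - (-38/15)) / (4 - (-4)) = 13/20
q(2) = -5 + (14/3)·(6) + (-38/15)·(6)·(3) + (13/20)·(6)·(3)·(1) = -109/10

-109/10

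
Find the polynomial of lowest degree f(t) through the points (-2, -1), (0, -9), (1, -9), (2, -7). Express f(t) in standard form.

f(t) = -(1/12)t^3 + (5/4)t^2 - (7/6)t - 9

Build the Lagrange basis polynomials:
L_0(t) = t(t - 1)(t - 2) / [-24] = -(1/24)t^3 + (1/8)t^2 - (1/12)t
L_1(t) = (t + 2)(t - 1)(t - 2) / [4] = (1/4)t^3 - (1/4)t^2 - t + 1
L_2(t) = (t + 2)t(t - 2) / [-3] = -(1/3)t^3 + (4/3)t
L_3(t) = (t + 2)t(t - 1) / [8] = (1/8)t^3 + (1/8)t^2 - (1/4)t
f(t) = (-1)·L_0 + (-9)·L_1 + (-9)·L_2 + (-7)·L_3
  (-1)·L_0(t) = (1/24)t^3 - (1/8)t^2 + (1/12)t
  (-9)·L_1(t) = -(9/4)t^3 + (9/4)t^2 + 9t - 9
  (-9)·L_2(t) = 3t^3 - 12t
  (-7)·L_3(t) = -(7/8)t^3 - (7/8)t^2 + (7/4)t
Adding term by term: -(1/12)t^3 + (5/4)t^2 - (7/6)t - 9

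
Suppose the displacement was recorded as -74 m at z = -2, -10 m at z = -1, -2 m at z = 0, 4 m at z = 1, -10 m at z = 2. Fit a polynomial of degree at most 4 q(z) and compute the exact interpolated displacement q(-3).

-320

Evaluate each Lagrange basis at z = -3:
L_0(-3) = (-2)·(-3)·(-4)·(-5)/[(-1)·(-2)·(-3)·(-4)] = 5
L_1(-3) = (-1)·(-3)·(-4)·(-5)/[(1)·(-1)·(-2)·(-3)] = -10
L_2(-3) = (-1)·(-2)·(-4)·(-5)/[(2)·(1)·(-1)·(-2)] = 10
L_3(-3) = (-1)·(-2)·(-3)·(-5)/[(3)·(2)·(1)·(-1)] = -5
L_4(-3) = (-1)·(-2)·(-3)·(-4)/[(4)·(3)·(2)·(1)] = 1
Sum: (-74)·(5) + (-10)·(-10) + (-2)·(10) + 4·(-5) + (-10)·(1) = -320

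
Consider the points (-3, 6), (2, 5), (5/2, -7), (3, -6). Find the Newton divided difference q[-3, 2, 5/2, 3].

278/55

q[-3,2] = (5 - 6) / (2 - (-3)) = -1/5
q[2,5/2] = (-7 - 5) / (5/2 - 2) = -24
q[5/2,3] = (-6 - (-7)) / (3 - 5/2) = 2
q[-3,2,5/2] = (-24 - (-1/5)) / (5/2 - (-3)) = -238/55
q[2,5/2,3] = (2 - (-24)) / (3 - 2) = 26
q[-3,2,5/2,3] = (26 - (-238/55)) / (3 - (-3)) = 278/55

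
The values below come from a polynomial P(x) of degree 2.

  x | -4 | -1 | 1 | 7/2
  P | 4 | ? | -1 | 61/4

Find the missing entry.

The 3 known values determine P uniquely (degree ≤ 2).
L_0(-1) = (-2)·(-9/2)/[(-5)·(-15/2)] = 6/25
L_1(-1) = (3)·(-9/2)/[(5)·(-5/2)] = 27/25
L_2(-1) = (3)·(-2)/[(15/2)·(5/2)] = -8/25
Sum: 4·(6/25) + (-1)·(27/25) + 61/4·(-8/25) = -5

-5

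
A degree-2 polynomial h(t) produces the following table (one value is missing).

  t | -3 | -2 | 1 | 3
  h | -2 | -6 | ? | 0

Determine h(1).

The 3 known values determine h uniquely (degree ≤ 2).
L_0(1) = (3)·(-2)/[(-1)·(-6)] = -1
L_1(1) = (4)·(-2)/[(1)·(-5)] = 8/5
L_2(1) = (4)·(3)/[(6)·(5)] = 2/5
Sum: (-2)·(-1) + (-6)·(8/5) + 0 = -38/5

-38/5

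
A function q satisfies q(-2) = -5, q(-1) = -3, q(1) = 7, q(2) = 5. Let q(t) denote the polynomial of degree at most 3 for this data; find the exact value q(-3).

5/3

Evaluate each Lagrange basis at t = -3:
L_0(-3) = (-2)·(-4)·(-5)/[(-1)·(-3)·(-4)] = 10/3
L_1(-3) = (-1)·(-4)·(-5)/[(1)·(-2)·(-3)] = -10/3
L_2(-3) = (-1)·(-2)·(-5)/[(3)·(2)·(-1)] = 5/3
L_3(-3) = (-1)·(-2)·(-4)/[(4)·(3)·(1)] = -2/3
Sum: (-5)·(10/3) + (-3)·(-10/3) + 7·(5/3) + 5·(-2/3) = 5/3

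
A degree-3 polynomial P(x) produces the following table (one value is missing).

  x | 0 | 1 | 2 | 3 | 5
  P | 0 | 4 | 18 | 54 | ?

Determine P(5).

The 4 known values determine P uniquely (degree ≤ 3).
Evaluate each Lagrange basis at x = 5:
L_0(5) = (4)·(3)·(2)/[(-1)·(-2)·(-3)] = -4
L_1(5) = (5)·(3)·(2)/[(1)·(-1)·(-2)] = 15
L_2(5) = (5)·(4)·(2)/[(2)·(1)·(-1)] = -20
L_3(5) = (5)·(4)·(3)/[(3)·(2)·(1)] = 10
Sum: 0 + 4·(15) + 18·(-20) + 54·(10) = 240

240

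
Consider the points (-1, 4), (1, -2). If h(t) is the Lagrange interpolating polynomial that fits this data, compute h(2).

-5

Evaluate each Lagrange basis at t = 2:
L_0(2) = (1)/[(-2)] = -1/2
L_1(2) = (3)/[(2)] = 3/2
Sum: 4·(-1/2) + (-2)·(3/2) = -5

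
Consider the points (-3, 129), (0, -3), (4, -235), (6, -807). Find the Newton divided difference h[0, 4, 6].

-38

h[0,4] = (-235 - (-3)) / (4 - 0) = -58
h[4,6] = (-807 - (-235)) / (6 - 4) = -286
h[0,4,6] = (-286 - (-58)) / (6 - 0) = -38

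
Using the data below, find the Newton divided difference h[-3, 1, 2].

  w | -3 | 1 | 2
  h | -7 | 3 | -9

-29/10

h[-3,1] = (3 - (-7)) / (1 - (-3)) = 5/2
h[1,2] = (-9 - 3) / (2 - 1) = -12
h[-3,1,2] = (-12 - 5/2) / (2 - (-3)) = -29/10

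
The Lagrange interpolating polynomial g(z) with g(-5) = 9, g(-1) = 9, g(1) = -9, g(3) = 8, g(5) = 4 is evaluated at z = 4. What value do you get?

1917/128

L_0(4) = (5)·(3)·(1)·(-1)/[(-4)·(-6)·(-8)·(-10)] = -1/128
L_1(4) = (9)·(3)·(1)·(-1)/[(4)·(-2)·(-4)·(-6)] = 9/64
L_2(4) = (9)·(5)·(1)·(-1)/[(6)·(2)·(-2)·(-4)] = -15/32
L_3(4) = (9)·(5)·(3)·(-1)/[(8)·(4)·(2)·(-2)] = 135/128
L_4(4) = (9)·(5)·(3)·(1)/[(10)·(6)·(4)·(2)] = 9/32
Sum: 9·(-1/128) + 9·(9/64) + (-9)·(-15/32) + 8·(135/128) + 4·(9/32) = 1917/128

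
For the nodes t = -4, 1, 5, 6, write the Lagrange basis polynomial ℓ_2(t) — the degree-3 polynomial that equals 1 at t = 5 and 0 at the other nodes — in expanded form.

ℓ_2(t) = -(1/36)t^3 + (1/12)t^2 + (11/18)t - 2/3

ℓ_2(t) = (t + 4)(t - 1)(t - 6) / [(9)·(4)·(-1)]
       = (t^3 - 3t^2 - 22t + 24) / (-36)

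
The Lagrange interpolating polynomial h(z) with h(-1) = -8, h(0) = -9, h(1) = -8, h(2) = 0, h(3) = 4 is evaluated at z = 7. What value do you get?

-800

L_0(7) = (7)·(6)·(5)·(4)/[(-1)·(-2)·(-3)·(-4)] = 35
L_1(7) = (8)·(6)·(5)·(4)/[(1)·(-1)·(-2)·(-3)] = -160
L_2(7) = (8)·(7)·(5)·(4)/[(2)·(1)·(-1)·(-2)] = 280
L_3(7) = (8)·(7)·(6)·(4)/[(3)·(2)·(1)·(-1)] = -224
L_4(7) = (8)·(7)·(6)·(5)/[(4)·(3)·(2)·(1)] = 70
Sum: (-8)·(35) + (-9)·(-160) + (-8)·(280) + 0 + 4·(70) = -800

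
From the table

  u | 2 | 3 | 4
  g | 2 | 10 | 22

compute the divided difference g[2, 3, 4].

2

g[2,3] = (10 - 2) / (3 - 2) = 8
g[3,4] = (22 - 10) / (4 - 3) = 12
g[2,3,4] = (12 - 8) / (4 - 2) = 2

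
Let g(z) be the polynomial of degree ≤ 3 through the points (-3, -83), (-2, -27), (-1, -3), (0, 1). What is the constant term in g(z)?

1

L_0(z) = (z + 2)(z + 1)z / [-6] = -(1/6)z^3 - (1/2)z^2 - (1/3)z
L_1(z) = (z + 3)(z + 1)z / [2] = (1/2)z^3 + 2z^2 + (3/2)z
L_2(z) = (z + 3)(z + 2)z / [-2] = -(1/2)z^3 - (5/2)z^2 - 3z
L_3(z) = (z + 3)(z + 2)(z + 1) / [6] = (1/6)z^3 + z^2 + (11/6)z + 1
g(z) = (-83)·L_0 + (-27)·L_1 + (-3)·L_2 + 1·L_3
Only the constant term is needed; take it from each L_i and combine:
(-83)·(0) + (-27)·(0) + (-3)·(0) + 1·(1) = 1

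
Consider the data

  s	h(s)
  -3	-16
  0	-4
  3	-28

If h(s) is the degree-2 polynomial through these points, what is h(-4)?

L_0(-4) = (-4)·(-7)/[(-3)·(-6)] = 14/9
L_1(-4) = (-1)·(-7)/[(3)·(-3)] = -7/9
L_2(-4) = (-1)·(-4)/[(6)·(3)] = 2/9
Sum: (-16)·(14/9) + (-4)·(-7/9) + (-28)·(2/9) = -28

-28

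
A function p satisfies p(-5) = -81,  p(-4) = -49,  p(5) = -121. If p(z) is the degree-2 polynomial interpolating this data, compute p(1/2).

-4

Evaluate each Lagrange basis at z = 1/2:
L_0(1/2) = (9/2)·(-9/2)/[(-1)·(-10)] = -81/40
L_1(1/2) = (11/2)·(-9/2)/[(1)·(-9)] = 11/4
L_2(1/2) = (11/2)·(9/2)/[(10)·(9)] = 11/40
Sum: (-81)·(-81/40) + (-49)·(11/4) + (-121)·(11/40) = -4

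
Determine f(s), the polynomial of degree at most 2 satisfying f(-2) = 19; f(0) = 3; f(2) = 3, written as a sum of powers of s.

f(s) = 2s^2 - 4s + 3

Build the Lagrange basis polynomials:
L_0(s) = s(s - 2) / [8] = (1/8)s^2 - (1/4)s
L_1(s) = (s + 2)(s - 2) / [-4] = -(1/4)s^2 + 1
L_2(s) = (s + 2)s / [8] = (1/8)s^2 + (1/4)s
f(s) = 19·L_0 + 3·L_1 + 3·L_2
  19·L_0(s) = (19/8)s^2 - (19/4)s
  3·L_1(s) = -(3/4)s^2 + 3
  3·L_2(s) = (3/8)s^2 + (3/4)s
Adding term by term: 2s^2 - 4s + 3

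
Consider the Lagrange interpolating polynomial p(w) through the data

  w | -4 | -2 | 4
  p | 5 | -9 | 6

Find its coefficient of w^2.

19/16

L_0(w) = (w + 2)(w - 4) / [16] = (1/16)w^2 - (1/8)w - 1/2
L_1(w) = (w + 4)(w - 4) / [-12] = -(1/12)w^2 + 4/3
L_2(w) = (w + 4)(w + 2) / [48] = (1/48)w^2 + (1/8)w + 1/6
p(w) = 5·L_0 + (-9)·L_1 + 6·L_2
Only the coefficient of w^2 is needed; take it from each L_i and combine:
5·(1/16) + (-9)·(-1/12) + 6·(1/48) = 19/16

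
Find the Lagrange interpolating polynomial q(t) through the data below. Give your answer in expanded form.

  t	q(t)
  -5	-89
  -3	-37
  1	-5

q(t) = -3t^2 + 2t - 4

Build the Lagrange basis polynomials:
L_0(t) = (t + 3)(t - 1) / [12] = (1/12)t^2 + (1/6)t - 1/4
L_1(t) = (t + 5)(t - 1) / [-8] = -(1/8)t^2 - (1/2)t + 5/8
L_2(t) = (t + 5)(t + 3) / [24] = (1/24)t^2 + (1/3)t + 5/8
q(t) = (-89)·L_0 + (-37)·L_1 + (-5)·L_2
  (-89)·L_0(t) = -(89/12)t^2 - (89/6)t + 89/4
  (-37)·L_1(t) = (37/8)t^2 + (37/2)t - 185/8
  (-5)·L_2(t) = -(5/24)t^2 - (5/3)t - 25/8
Adding term by term: -3t^2 + 2t - 4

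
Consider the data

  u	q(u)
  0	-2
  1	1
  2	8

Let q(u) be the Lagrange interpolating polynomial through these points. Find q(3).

19

L_0(3) = (2)·(1)/[(-1)·(-2)] = 1
L_1(3) = (3)·(1)/[(1)·(-1)] = -3
L_2(3) = (3)·(2)/[(2)·(1)] = 3
Sum: (-2)·(1) + 1·(-3) + 8·(3) = 19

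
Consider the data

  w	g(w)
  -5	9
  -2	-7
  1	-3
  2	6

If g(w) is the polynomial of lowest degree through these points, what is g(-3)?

Evaluate each Lagrange basis at w = -3:
L_0(-3) = (-1)·(-4)·(-5)/[(-3)·(-6)·(-7)] = 10/63
L_1(-3) = (2)·(-4)·(-5)/[(3)·(-3)·(-4)] = 10/9
L_2(-3) = (2)·(-1)·(-5)/[(6)·(3)·(-1)] = -5/9
L_3(-3) = (2)·(-1)·(-4)/[(7)·(4)·(1)] = 2/7
Sum: 9·(10/63) + (-7)·(10/9) + (-3)·(-5/9) + 6·(2/7) = -187/63

-187/63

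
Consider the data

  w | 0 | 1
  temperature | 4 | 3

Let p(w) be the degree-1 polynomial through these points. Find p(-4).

8

L_0(-4) = (-5)/[(-1)] = 5
L_1(-4) = (-4)/[(1)] = -4
Sum: 4·(5) + 3·(-4) = 8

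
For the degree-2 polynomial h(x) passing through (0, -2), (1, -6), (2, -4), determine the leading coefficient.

L_0(x) = (x - 1)(x - 2) / [2] = (1/2)x^2 - (3/2)x + 1
L_1(x) = x(x - 2) / [-1] = -x^2 + 2x
L_2(x) = x(x - 1) / [2] = (1/2)x^2 - (1/2)x
h(x) = (-2)·L_0 + (-6)·L_1 + (-4)·L_2
Only the coefficient of x^2 is needed; take it from each L_i and combine:
(-2)·(1/2) + (-6)·(-1) + (-4)·(1/2) = 3

3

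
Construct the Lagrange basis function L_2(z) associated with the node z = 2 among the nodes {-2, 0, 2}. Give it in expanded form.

L_2(z) = (1/8)z^2 + (1/4)z

L_2(z) = (z + 2)z / [(4)·(2)]
       = (z^2 + 2z) / (8)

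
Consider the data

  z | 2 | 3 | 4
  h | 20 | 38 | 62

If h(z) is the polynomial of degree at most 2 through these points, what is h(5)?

L_0(5) = (2)·(1)/[(-1)·(-2)] = 1
L_1(5) = (3)·(1)/[(1)·(-1)] = -3
L_2(5) = (3)·(2)/[(2)·(1)] = 3
Sum: 20·(1) + 38·(-3) + 62·(3) = 92

92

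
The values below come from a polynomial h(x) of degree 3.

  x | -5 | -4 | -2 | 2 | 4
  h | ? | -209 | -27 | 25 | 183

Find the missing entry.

The 4 known values determine h uniquely (degree ≤ 3).
Evaluate each Lagrange basis at x = -5:
L_0(-5) = (-3)·(-7)·(-9)/[(-2)·(-6)·(-8)] = 63/32
L_1(-5) = (-1)·(-7)·(-9)/[(2)·(-4)·(-6)] = -21/16
L_2(-5) = (-1)·(-3)·(-9)/[(6)·(4)·(-2)] = 9/16
L_3(-5) = (-1)·(-3)·(-7)/[(8)·(6)·(2)] = -7/32
Sum: (-209)·(63/32) + (-27)·(-21/16) + 25·(9/16) + 183·(-7/32) = -402

-402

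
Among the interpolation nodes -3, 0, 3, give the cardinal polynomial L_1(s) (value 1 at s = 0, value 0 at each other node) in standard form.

L_1(s) = -(1/9)s^2 + 1

L_1(s) = (s + 3)(s - 3) / [(3)·(-3)]
       = (s^2 - 9) / (-9)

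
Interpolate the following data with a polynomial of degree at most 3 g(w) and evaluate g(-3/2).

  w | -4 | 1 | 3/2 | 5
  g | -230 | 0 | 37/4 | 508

Evaluate each Lagrange basis at w = -3/2:
L_0(-3/2) = (-5/2)·(-3)·(-13/2)/[(-5)·(-11/2)·(-9)] = 13/66
L_1(-3/2) = (5/2)·(-3)·(-13/2)/[(5)·(-1/2)·(-4)] = 39/8
L_2(-3/2) = (5/2)·(-5/2)·(-13/2)/[(11/2)·(1/2)·(-7/2)] = -325/77
L_3(-3/2) = (5/2)·(-5/2)·(-3)/[(9)·(4)·(7/2)] = 25/168
Sum: (-230)·(13/66) + 0 + 37/4·(-325/77) + 508·(25/168) = -35/4

-35/4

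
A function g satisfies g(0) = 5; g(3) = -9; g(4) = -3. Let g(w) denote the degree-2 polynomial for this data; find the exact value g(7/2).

Evaluate each Lagrange basis at w = 7/2:
L_0(7/2) = (1/2)·(-1/2)/[(-3)·(-4)] = -1/48
L_1(7/2) = (7/2)·(-1/2)/[(3)·(-1)] = 7/12
L_2(7/2) = (7/2)·(1/2)/[(4)·(1)] = 7/16
Sum: 5·(-1/48) + (-9)·(7/12) + (-3)·(7/16) = -20/3

-20/3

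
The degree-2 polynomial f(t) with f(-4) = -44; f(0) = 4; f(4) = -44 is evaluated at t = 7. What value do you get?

-143

Evaluate each Lagrange basis at t = 7:
L_0(7) = (7)·(3)/[(-4)·(-8)] = 21/32
L_1(7) = (11)·(3)/[(4)·(-4)] = -33/16
L_2(7) = (11)·(7)/[(8)·(4)] = 77/32
Sum: (-44)·(21/32) + 4·(-33/16) + (-44)·(77/32) = -143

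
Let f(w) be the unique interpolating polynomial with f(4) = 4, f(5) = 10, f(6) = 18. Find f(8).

40

Evaluate each Lagrange basis at w = 8:
L_0(8) = (3)·(2)/[(-1)·(-2)] = 3
L_1(8) = (4)·(2)/[(1)·(-1)] = -8
L_2(8) = (4)·(3)/[(2)·(1)] = 6
Sum: 4·(3) + 10·(-8) + 18·(6) = 40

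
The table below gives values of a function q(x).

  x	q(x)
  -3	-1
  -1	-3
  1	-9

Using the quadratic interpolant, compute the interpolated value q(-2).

-3/2

Using Newton's divided-difference form:
q[-3,-1] = (-3 - (-1)) / (-1 - (-3)) = -1
q[-1,1] = (-9 - (-3)) / (1 - (-1)) = -3
q[-3,-1,1] = (-3 - (-1)) / (1 - (-3)) = -1/2
q(-2) = -1 + (-1)·(1) + (-1/2)·(1)·(-1) = -3/2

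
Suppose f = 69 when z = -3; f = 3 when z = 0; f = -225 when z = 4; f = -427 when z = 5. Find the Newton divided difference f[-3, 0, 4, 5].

f[-3,0] = (3 - 69) / (0 - (-3)) = -22
f[0,4] = (-225 - 3) / (4 - 0) = -57
f[4,5] = (-427 - (-225)) / (5 - 4) = -202
f[-3,0,4] = (-57 - (-22)) / (4 - (-3)) = -5
f[0,4,5] = (-202 - (-57)) / (5 - 0) = -29
f[-3,0,4,5] = (-29 - (-5)) / (5 - (-3)) = -3

-3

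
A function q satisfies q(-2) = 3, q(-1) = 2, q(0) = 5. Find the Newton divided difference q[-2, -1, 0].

2

q[-2,-1] = (2 - 3) / (-1 - (-2)) = -1
q[-1,0] = (5 - 2) / (0 - (-1)) = 3
q[-2,-1,0] = (3 - (-1)) / (0 - (-2)) = 2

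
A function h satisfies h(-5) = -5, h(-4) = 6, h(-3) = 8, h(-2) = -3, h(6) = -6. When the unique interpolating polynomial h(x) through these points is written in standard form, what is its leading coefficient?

Build the Lagrange basis polynomials:
L_0(x) = (x + 4)(x + 3)(x + 2)(x - 6) / [66] = (1/66)x^4 + (1/22)x^3 - (14/33)x^2 - 2x - 24/11
L_1(x) = (x + 5)(x + 3)(x + 2)(x - 6) / [-20] = -(1/20)x^4 - (1/5)x^3 + (29/20)x^2 + (39/5)x + 9
L_2(x) = (x + 5)(x + 4)(x + 2)(x - 6) / [18] = (1/18)x^4 + (5/18)x^3 - (14/9)x^2 - (94/9)x - 40/3
L_3(x) = (x + 5)(x + 4)(x + 3)(x - 6) / [-48] = -(1/48)x^4 - (1/8)x^3 + (25/48)x^2 + (37/8)x + 15/2
L_4(x) = (x + 5)(x + 4)(x + 3)(x + 2) / [7920] = (1/7920)x^4 + (7/3960)x^3 + (71/7920)x^2 + (7/360)x + 1/66
h(x) = (-5)·L_0 + 6·L_1 + 8·L_2 + (-3)·L_3 + (-6)·L_4
Only the coefficient of x^4 is needed; take it from each L_i and combine:
(-5)·(1/66) + 6·(-1/20) + 8·(1/18) + (-3)·(-1/48) + (-6)·(1/7920) = 1033/7920

1033/7920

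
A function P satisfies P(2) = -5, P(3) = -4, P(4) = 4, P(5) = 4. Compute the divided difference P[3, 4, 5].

-4

P[3,4] = (4 - (-4)) / (4 - 3) = 8
P[4,5] = (4 - 4) / (5 - 4) = 0
P[3,4,5] = (0 - 8) / (5 - 3) = -4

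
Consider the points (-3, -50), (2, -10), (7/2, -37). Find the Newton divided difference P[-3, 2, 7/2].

-4

P[-3,2] = (-10 - (-50)) / (2 - (-3)) = 8
P[2,7/2] = (-37 - (-10)) / (7/2 - 2) = -18
P[-3,2,7/2] = (-18 - 8) / (7/2 - (-3)) = -4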